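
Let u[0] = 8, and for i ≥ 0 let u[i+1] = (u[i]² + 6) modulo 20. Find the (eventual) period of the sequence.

3

u[0] = 8,  u[1] = 10,  u[2] = 6,  u[3] = 2,  u[4] = 10.
Since u[4] = u[1] = 10, the sequence is eventually periodic: after a pre-period of length 1 it cycles with period 3.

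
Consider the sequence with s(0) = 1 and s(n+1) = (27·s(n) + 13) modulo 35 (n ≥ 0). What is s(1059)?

Listing terms: s(0) = 1; s(1) = 5; s(2) = 8; s(3) = 19; s(4) = 1.
Since s(4) = s(0) = 1, the sequence is periodic with period 4.
So s(1059) = s(0 + ((1059-0) mod 4)) = s(3) = 19.

19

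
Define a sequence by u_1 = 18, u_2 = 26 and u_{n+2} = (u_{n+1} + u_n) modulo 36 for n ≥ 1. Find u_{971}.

26

u_1 = 18,  u_2 = 26,  u_3 = 8,  u_4 = 34,  u_5 = 6,  u_6 = 4,  u_7 = 10,  u_8 = 14,  u_9 = 24,  u_{10} = 2,  u_{11} = 26,  u_{12} = 28,  u_{13} = 18,  u_{14} = 10,  u_{15} = 28,  u_{16} = 2,  u_{17} = 30,  u_{18} = 32,  u_{19} = 26,  u_{20} = 22,  u_{21} = 12,  u_{22} = 34,  u_{23} = 10,  u_{24} = 8,  u_{25} = 18,  u_{26} = 26.
The sequence repeats with period 24.
So u_{971} = u_{1 + ((971-1) mod 24)} = u_{11} = 26.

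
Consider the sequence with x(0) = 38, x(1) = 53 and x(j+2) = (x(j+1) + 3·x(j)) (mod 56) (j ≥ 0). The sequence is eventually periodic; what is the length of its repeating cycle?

We have x(0) = 38, x(1) = 53, x(2) = 55, x(3) = 46, x(4) = 43, x(5) = 13, x(6) = 30, x(7) = 13, x(8) = 47, x(9) = 30, x(10) = 3, x(11) = 37, x(12) = 46, x(13) = 45, x(14) = 15, x(15) = 38, x(16) = 27, x(17) = 29, x(18) = 54, x(19) = 29, x(20) = 23, x(21) = 54, x(22) = 11, x(23) = 5, x(24) = 38, x(25) = 53.
Since (x(24), x(25)) = (x(0), x(1)) = (38, 53) (two consecutive terms determine the rest), the sequence is periodic with period 24.

24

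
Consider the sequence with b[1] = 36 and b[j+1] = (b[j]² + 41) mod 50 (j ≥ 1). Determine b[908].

Listing terms: b[1] = 36, b[2] = 37, b[3] = 10, b[4] = 41, b[5] = 22, b[6] = 25, b[7] = 16, b[8] = 47, b[9] = 0, b[10] = 41.
Since b[10] = b[4] = 41, the sequence is eventually periodic: after a pre-period of length 3 it cycles with period 6.
For j ≥ 4, b[j] depends only on (j - 4) mod 6. (908 - 4) mod 6 = 4, so b[908] = b[8] = 47.

47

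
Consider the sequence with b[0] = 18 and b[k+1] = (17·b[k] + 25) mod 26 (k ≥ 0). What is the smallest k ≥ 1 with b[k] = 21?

We have b[0] = 18; b[1] = 19; b[2] = 10; b[3] = 13; b[4] = 12; b[5] = 21; b[6] = 18.
Since b[6] = b[0] = 18, the sequence is periodic with period 6.
The value 21 first appears (with k ≥ 1) at b[5].

5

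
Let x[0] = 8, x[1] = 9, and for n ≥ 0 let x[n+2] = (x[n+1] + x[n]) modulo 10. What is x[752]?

3

Listing terms: x[0] = 8, x[1] = 9, x[2] = 7, x[3] = 6, x[4] = 3, x[5] = 9, x[6] = 2, x[7] = 1, x[8] = 3, x[9] = 4, x[10] = 7, x[11] = 1, x[12] = 8, x[13] = 9.
Since (x[12], x[13]) = (x[0], x[1]) = (8, 9) (two consecutive terms determine the rest), the sequence is periodic with period 12.
(752 - 0) mod 12 = 8, so x[752] = x[8] = 3.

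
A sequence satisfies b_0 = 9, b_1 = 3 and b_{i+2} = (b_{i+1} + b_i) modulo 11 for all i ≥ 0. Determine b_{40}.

9

We have b_0 = 9,  b_1 = 3,  b_2 = 1,  b_3 = 4,  b_4 = 5,  b_5 = 9,  b_6 = 3.
Since (b_5, b_6) = (b_0, b_1) = (9, 3) (two consecutive terms determine the rest), the sequence is periodic with period 5.
(40 - 0) mod 5 = 0, so b_{40} = b_0 = 9.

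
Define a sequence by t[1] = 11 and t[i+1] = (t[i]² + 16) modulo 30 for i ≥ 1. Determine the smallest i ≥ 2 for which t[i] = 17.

2

We have t[1] = 11, t[2] = 17, t[3] = 5, t[4] = 11.
Since t[4] = t[1] = 11, the sequence is periodic with period 3.
The value 17 first appears (with i ≥ 2) at t[2].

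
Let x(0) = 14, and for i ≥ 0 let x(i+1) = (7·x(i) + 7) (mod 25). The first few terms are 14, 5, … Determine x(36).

14

We have x(0) = 14; x(1) = 5; x(2) = 17; x(3) = 1; x(4) = 14.
Since x(4) = x(0) = 14, the sequence is periodic with period 4.
So x(36) = x(0 + ((36-0) mod 4)) = x(0) = 14.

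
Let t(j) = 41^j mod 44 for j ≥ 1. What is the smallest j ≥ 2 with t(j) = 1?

10

t(1) = 41; t(2) = 9; t(3) = 17; t(4) = 37; t(5) = 21; t(6) = 25; t(7) = 13; t(8) = 5; t(9) = 29; t(10) = 1; t(11) = 41.
Since t(11) = t(1) = 41, the sequence is periodic with period 10.
The value 1 first appears (with j ≥ 2) at t(10).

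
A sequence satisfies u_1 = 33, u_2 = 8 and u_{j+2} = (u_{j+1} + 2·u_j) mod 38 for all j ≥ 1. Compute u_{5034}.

u_1 = 33; u_2 = 8; u_3 = 36; u_4 = 14; u_5 = 10; u_6 = 0; u_7 = 20; u_8 = 20; u_9 = 22; u_{10} = 24; u_{11} = 30; u_{12} = 2; u_{13} = 24; u_{14} = 28; u_{15} = 0; u_{16} = 18; u_{17} = 18; u_{18} = 16; u_{19} = 14; u_{20} = 8; u_{21} = 36.
Since (u_{20}, u_{21}) = (u_2, u_3) = (8, 36) (two consecutive terms determine the rest), the sequence is eventually periodic: after a pre-period of length 1 it cycles with period 18.
For j ≥ 2, u_j depends only on (j - 2) mod 18. (5034 - 2) mod 18 = 10, so u_{5034} = u_{12} = 2.

2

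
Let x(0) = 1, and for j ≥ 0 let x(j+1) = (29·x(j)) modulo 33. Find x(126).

4

x(0) = 1, x(1) = 29, x(2) = 16, x(3) = 2, x(4) = 25, x(5) = 32, x(6) = 4, x(7) = 17, x(8) = 31, x(9) = 8, x(10) = 1.
The sequence repeats with period 10.
So x(126) = x(0 + ((126-0) mod 10)) = x(6) = 4.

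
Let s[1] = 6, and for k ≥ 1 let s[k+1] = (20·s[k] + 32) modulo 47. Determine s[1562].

7

s[1] = 6, s[2] = 11, s[3] = 17, s[4] = 43, s[5] = 46, s[6] = 12, s[7] = 37, s[8] = 20, s[9] = 9, s[10] = 24, s[11] = 42, s[12] = 26, s[13] = 35, s[14] = 27, s[15] = 8, s[16] = 4, s[17] = 18, s[18] = 16, s[19] = 23, s[20] = 22, s[21] = 2, s[22] = 25, s[23] = 15, s[24] = 3, s[25] = 45, s[26] = 39, s[27] = 13, s[28] = 10, s[29] = 44, s[30] = 19, s[31] = 36, s[32] = 0, s[33] = 32, s[34] = 14, s[35] = 30, s[36] = 21, s[37] = 29, s[38] = 1, s[39] = 5, s[40] = 38, s[41] = 40, s[42] = 33, s[43] = 34, s[44] = 7, s[45] = 31, s[46] = 41, s[47] = 6.
The sequence repeats with period 46.
(1562 - 1) mod 46 = 43, so s[1562] = s[44] = 7.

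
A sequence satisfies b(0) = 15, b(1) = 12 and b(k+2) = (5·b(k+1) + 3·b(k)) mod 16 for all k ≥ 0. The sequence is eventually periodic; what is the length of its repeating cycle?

12

b(0) = 15; b(1) = 12; b(2) = 9; b(3) = 1; b(4) = 0; b(5) = 3; b(6) = 15; b(7) = 4; b(8) = 1; b(9) = 1; b(10) = 8; b(11) = 11; b(12) = 15; b(13) = 12.
The sequence repeats with period 12.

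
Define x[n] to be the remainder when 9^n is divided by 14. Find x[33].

1

Listing terms: x[0] = 1; x[1] = 9; x[2] = 11; x[3] = 1.
Since x[3] = x[0] = 1, the sequence is periodic with period 3.
So x[33] = x[0 + ((33-0) mod 3)] = x[0] = 1.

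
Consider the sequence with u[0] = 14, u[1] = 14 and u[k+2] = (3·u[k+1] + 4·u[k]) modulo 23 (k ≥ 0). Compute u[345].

13

Listing terms: u[0] = 14, u[1] = 14, u[2] = 6, u[3] = 5, u[4] = 16, u[5] = 22, u[6] = 15, u[7] = 18, u[8] = 22, u[9] = 0, u[10] = 19, u[11] = 11, u[12] = 17, u[13] = 3, u[14] = 8, u[15] = 13, u[16] = 2, u[17] = 12, u[18] = 21, u[19] = 19, u[20] = 3, u[21] = 16, u[22] = 14, u[23] = 14.
The sequence repeats with period 22.
(345 - 0) mod 22 = 15, so u[345] = u[15] = 13.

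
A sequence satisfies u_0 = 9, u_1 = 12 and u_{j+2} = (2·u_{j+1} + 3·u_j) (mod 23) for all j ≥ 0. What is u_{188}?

8

u_0 = 9; u_1 = 12; u_2 = 5; u_3 = 0; u_4 = 15; u_5 = 7; u_6 = 13; u_7 = 1; u_8 = 18; u_9 = 16; u_{10} = 17; u_{11} = 13; u_{12} = 8; u_{13} = 9; u_{14} = 19; u_{15} = 19; u_{16} = 3; u_{17} = 17; u_{18} = 20; u_{19} = 22; u_{20} = 12; u_{21} = 21; u_{22} = 9; u_{23} = 12.
Since (u_{22}, u_{23}) = (u_0, u_1) = (9, 12) (two consecutive terms determine the rest), the sequence is periodic with period 22.
So u_{188} = u_{0 + ((188-0) mod 22)} = u_{12} = 8.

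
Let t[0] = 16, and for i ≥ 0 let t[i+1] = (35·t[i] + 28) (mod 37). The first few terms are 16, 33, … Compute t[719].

We have t[0] = 16; t[1] = 33; t[2] = 36; t[3] = 30; t[4] = 5; t[5] = 18; t[6] = 29; t[7] = 7; t[8] = 14; t[9] = 0; t[10] = 28; t[11] = 9; t[12] = 10; t[13] = 8; t[14] = 12; t[15] = 4; t[16] = 20; t[17] = 25; t[18] = 15; t[19] = 35; t[20] = 32; t[21] = 1; t[22] = 26; t[23] = 13; t[24] = 2; t[25] = 24; t[26] = 17; t[27] = 31; t[28] = 3; t[29] = 22; t[30] = 21; t[31] = 23; t[32] = 19; t[33] = 27; t[34] = 11; t[35] = 6; t[36] = 16.
The sequence repeats with period 36.
So t[719] = t[0 + ((719-0) mod 36)] = t[35] = 6.

6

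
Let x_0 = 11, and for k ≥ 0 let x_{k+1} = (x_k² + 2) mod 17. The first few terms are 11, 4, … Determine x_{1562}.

1

Computing terms: x_0 = 11, x_1 = 4, x_2 = 1, x_3 = 3, x_4 = 11.
Since x_4 = x_0 = 11, the sequence is periodic with period 4.
(1562 - 0) mod 4 = 2, so x_{1562} = x_2 = 1.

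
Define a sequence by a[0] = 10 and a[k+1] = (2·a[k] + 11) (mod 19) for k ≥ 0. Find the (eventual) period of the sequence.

We have a[0] = 10, a[1] = 12, a[2] = 16, a[3] = 5, a[4] = 2, a[5] = 15, a[6] = 3, a[7] = 17, a[8] = 7, a[9] = 6, a[10] = 4, a[11] = 0, a[12] = 11, a[13] = 14, a[14] = 1, a[15] = 13, a[16] = 18, a[17] = 9, a[18] = 10.
The sequence repeats with period 18.

18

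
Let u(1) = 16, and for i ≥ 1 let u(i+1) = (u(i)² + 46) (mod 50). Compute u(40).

46

u(1) = 16; u(2) = 2; u(3) = 0; u(4) = 46; u(5) = 12; u(6) = 40; u(7) = 46.
Since u(7) = u(4) = 46, the sequence is eventually periodic: after a pre-period of length 3 it cycles with period 3.
For i ≥ 4, u(i) depends only on (i - 4) mod 3. (40 - 4) mod 3 = 0, so u(40) = u(4) = 46.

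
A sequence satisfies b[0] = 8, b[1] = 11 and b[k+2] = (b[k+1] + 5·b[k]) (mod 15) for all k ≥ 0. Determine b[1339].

11

Listing terms: b[0] = 8,  b[1] = 11,  b[2] = 6,  b[3] = 1,  b[4] = 1,  b[5] = 6,  b[6] = 11,  b[7] = 11,  b[8] = 6.
Since (b[7], b[8]) = (b[1], b[2]) = (11, 6) (two consecutive terms determine the rest), the sequence is eventually periodic: after a pre-period of length 1 it cycles with period 6.
For k ≥ 1, b[k] depends only on (k - 1) mod 6. (1339 - 1) mod 6 = 0, so b[1339] = b[1] = 11.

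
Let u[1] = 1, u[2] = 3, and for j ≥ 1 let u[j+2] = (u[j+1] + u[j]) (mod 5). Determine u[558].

3

We have u[1] = 1,  u[2] = 3,  u[3] = 4,  u[4] = 2,  u[5] = 1,  u[6] = 3.
The sequence repeats with period 4.
So u[558] = u[1 + ((558-1) mod 4)] = u[2] = 3.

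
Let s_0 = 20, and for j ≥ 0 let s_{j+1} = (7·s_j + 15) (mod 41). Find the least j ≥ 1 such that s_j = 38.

32

We have s_0 = 20,  s_1 = 32,  s_2 = 34,  s_3 = 7,  s_4 = 23,  s_5 = 12,  s_6 = 17,  s_7 = 11,  s_8 = 10,  s_9 = 3,  s_{10} = 36,  s_{11} = 21,  s_{12} = 39,  s_{13} = 1,  s_{14} = 22,  s_{15} = 5,  s_{16} = 9,  s_{17} = 37,  s_{18} = 28,  s_{19} = 6,  s_{20} = 16,  s_{21} = 4,  s_{22} = 2,  s_{23} = 29,  s_{24} = 13,  s_{25} = 24,  s_{26} = 19,  s_{27} = 25,  s_{28} = 26,  s_{29} = 33,  s_{30} = 0,  s_{31} = 15,  s_{32} = 38,  s_{33} = 35,  s_{34} = 14,  s_{35} = 31,  s_{36} = 27,  s_{37} = 40,  s_{38} = 8,  s_{39} = 30,  s_{40} = 20.
Since s_{40} = s_0 = 20, the sequence is periodic with period 40.
The value 38 first appears (with j ≥ 1) at s_{32}.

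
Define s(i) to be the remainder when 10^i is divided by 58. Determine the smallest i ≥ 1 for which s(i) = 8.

5

Computing terms: s(0) = 1, s(1) = 10, s(2) = 42, s(3) = 14, s(4) = 24, s(5) = 8, s(6) = 22, s(7) = 46, s(8) = 54, s(9) = 18, s(10) = 6, s(11) = 2, s(12) = 20, s(13) = 26, s(14) = 28, s(15) = 48, s(16) = 16, s(17) = 44, s(18) = 34, s(19) = 50, s(20) = 36, s(21) = 12, s(22) = 4, s(23) = 40, s(24) = 52, s(25) = 56, s(26) = 38, s(27) = 32, s(28) = 30, s(29) = 10.
Since s(29) = s(1) = 10, the sequence is eventually periodic: after a pre-period of length 1 it cycles with period 28.
The value 8 first appears (with i ≥ 1) at s(5).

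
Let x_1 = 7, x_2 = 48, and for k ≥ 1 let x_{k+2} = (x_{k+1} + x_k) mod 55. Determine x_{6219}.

Computing terms: x_1 = 7; x_2 = 48; x_3 = 0; x_4 = 48; x_5 = 48; x_6 = 41; x_7 = 34; x_8 = 20; x_9 = 54; x_{10} = 19; x_{11} = 18; x_{12} = 37; x_{13} = 0; x_{14} = 37; x_{15} = 37; x_{16} = 19; x_{17} = 1; x_{18} = 20; x_{19} = 21; x_{20} = 41; x_{21} = 7; x_{22} = 48.
Since (x_{21}, x_{22}) = (x_1, x_2) = (7, 48) (two consecutive terms determine the rest), the sequence is periodic with period 20.
(6219 - 1) mod 20 = 18, so x_{6219} = x_{19} = 21.

21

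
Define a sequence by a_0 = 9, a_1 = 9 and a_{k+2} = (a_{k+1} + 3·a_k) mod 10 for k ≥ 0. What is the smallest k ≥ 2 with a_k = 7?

a_0 = 9,  a_1 = 9,  a_2 = 6,  a_3 = 3,  a_4 = 1,  a_5 = 0,  a_6 = 3,  a_7 = 3,  a_8 = 2,  a_9 = 1,  a_{10} = 7,  a_{11} = 0,  a_{12} = 1,  a_{13} = 1,  a_{14} = 4,  a_{15} = 7,  a_{16} = 9,  a_{17} = 0,  a_{18} = 7,  a_{19} = 7,  a_{20} = 8,  a_{21} = 9,  a_{22} = 3,  a_{23} = 0,  a_{24} = 9,  a_{25} = 9.
The sequence repeats with period 24.
The value 7 first appears (with k ≥ 2) at a_{10}.

10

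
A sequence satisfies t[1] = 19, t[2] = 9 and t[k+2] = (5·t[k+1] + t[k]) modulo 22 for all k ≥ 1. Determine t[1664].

Listing terms: t[1] = 19, t[2] = 9, t[3] = 20, t[4] = 21, t[5] = 15, t[6] = 8, t[7] = 11, t[8] = 19, t[9] = 18, t[10] = 21, t[11] = 13, t[12] = 20, t[13] = 3, t[14] = 13, t[15] = 2, t[16] = 1, t[17] = 7, t[18] = 14, t[19] = 11, t[20] = 3, t[21] = 4, t[22] = 1, t[23] = 9, t[24] = 2, t[25] = 19, t[26] = 9.
The sequence repeats with period 24.
(1664 - 1) mod 24 = 7, so t[1664] = t[8] = 19.

19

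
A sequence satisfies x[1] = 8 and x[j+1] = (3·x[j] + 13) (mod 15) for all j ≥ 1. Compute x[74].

We have x[1] = 8, x[2] = 7, x[3] = 4, x[4] = 10, x[5] = 13, x[6] = 7.
Since x[6] = x[2] = 7, the sequence is eventually periodic: after a pre-period of length 1 it cycles with period 4.
For j ≥ 2, x[j] depends only on (j - 2) mod 4. (74 - 2) mod 4 = 0, so x[74] = x[2] = 7.

7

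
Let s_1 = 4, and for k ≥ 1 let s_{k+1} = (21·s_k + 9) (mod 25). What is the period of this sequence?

25

Listing terms: s_1 = 4,  s_2 = 18,  s_3 = 12,  s_4 = 11,  s_5 = 15,  s_6 = 24,  s_7 = 13,  s_8 = 7,  s_9 = 6,  s_{10} = 10,  s_{11} = 19,  s_{12} = 8,  s_{13} = 2,  s_{14} = 1,  s_{15} = 5,  s_{16} = 14,  s_{17} = 3,  s_{18} = 22,  s_{19} = 21,  s_{20} = 0,  s_{21} = 9,  s_{22} = 23,  s_{23} = 17,  s_{24} = 16,  s_{25} = 20,  s_{26} = 4.
The sequence repeats with period 25.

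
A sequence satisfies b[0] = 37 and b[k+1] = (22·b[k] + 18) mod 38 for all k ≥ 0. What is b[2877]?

30

We have b[0] = 37; b[1] = 34; b[2] = 6; b[3] = 36; b[4] = 12; b[5] = 16; b[6] = 28; b[7] = 26; b[8] = 20; b[9] = 2; b[10] = 24; b[11] = 14; b[12] = 22; b[13] = 8; b[14] = 4; b[15] = 30; b[16] = 32; b[17] = 0; b[18] = 18; b[19] = 34.
Since b[19] = b[1] = 34, the sequence is eventually periodic: after a pre-period of length 1 it cycles with period 18.
For k ≥ 1, b[k] depends only on (k - 1) mod 18. (2877 - 1) mod 18 = 14, so b[2877] = b[15] = 30.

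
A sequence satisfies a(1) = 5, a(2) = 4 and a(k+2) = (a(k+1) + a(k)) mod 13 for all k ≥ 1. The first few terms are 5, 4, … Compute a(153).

7

a(1) = 5; a(2) = 4; a(3) = 9; a(4) = 0; a(5) = 9; a(6) = 9; a(7) = 5; a(8) = 1; a(9) = 6; a(10) = 7; a(11) = 0; a(12) = 7; a(13) = 7; a(14) = 1; a(15) = 8; a(16) = 9; a(17) = 4; a(18) = 0; a(19) = 4; a(20) = 4; a(21) = 8; a(22) = 12; a(23) = 7; a(24) = 6; a(25) = 0; a(26) = 6; a(27) = 6; a(28) = 12; a(29) = 5; a(30) = 4.
Since (a(29), a(30)) = (a(1), a(2)) = (5, 4) (two consecutive terms determine the rest), the sequence is periodic with period 28.
So a(153) = a(1 + ((153-1) mod 28)) = a(13) = 7.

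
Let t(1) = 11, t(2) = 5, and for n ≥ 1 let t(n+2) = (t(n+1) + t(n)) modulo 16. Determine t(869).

Computing terms: t(1) = 11, t(2) = 5, t(3) = 0, t(4) = 5, t(5) = 5, t(6) = 10, t(7) = 15, t(8) = 9, t(9) = 8, t(10) = 1, t(11) = 9, t(12) = 10, t(13) = 3, t(14) = 13, t(15) = 0, t(16) = 13, t(17) = 13, t(18) = 10, t(19) = 7, t(20) = 1, t(21) = 8, t(22) = 9, t(23) = 1, t(24) = 10, t(25) = 11, t(26) = 5.
Since (t(25), t(26)) = (t(1), t(2)) = (11, 5) (two consecutive terms determine the rest), the sequence is periodic with period 24.
(869 - 1) mod 24 = 4, so t(869) = t(5) = 5.

5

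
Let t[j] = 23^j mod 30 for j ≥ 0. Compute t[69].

Listing terms: t[0] = 1,  t[1] = 23,  t[2] = 19,  t[3] = 17,  t[4] = 1.
The sequence repeats with period 4.
So t[69] = t[0 + ((69-0) mod 4)] = t[1] = 23.

23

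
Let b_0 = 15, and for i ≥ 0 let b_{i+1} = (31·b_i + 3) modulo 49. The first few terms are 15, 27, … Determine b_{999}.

b_0 = 15; b_1 = 27; b_2 = 7; b_3 = 24; b_4 = 12; b_5 = 32; b_6 = 15.
Since b_6 = b_0 = 15, the sequence is periodic with period 6.
(999 - 0) mod 6 = 3, so b_{999} = b_3 = 24.

24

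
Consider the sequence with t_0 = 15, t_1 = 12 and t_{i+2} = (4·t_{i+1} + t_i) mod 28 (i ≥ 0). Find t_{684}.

15

t_0 = 15, t_1 = 12, t_2 = 7, t_3 = 12, t_4 = 27, t_5 = 8, t_6 = 3, t_7 = 20, t_8 = 27, t_9 = 16, t_{10} = 7, t_{11} = 16, t_{12} = 15, t_{13} = 20, t_{14} = 11, t_{15} = 8, t_{16} = 15, t_{17} = 12.
The sequence repeats with period 16.
(684 - 0) mod 16 = 12, so t_{684} = t_{12} = 15.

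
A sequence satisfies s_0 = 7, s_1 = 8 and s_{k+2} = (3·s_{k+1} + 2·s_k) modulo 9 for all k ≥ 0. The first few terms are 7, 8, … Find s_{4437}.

We have s_0 = 7,  s_1 = 8,  s_2 = 2,  s_3 = 4,  s_4 = 7,  s_5 = 2,  s_6 = 2,  s_7 = 1,  s_8 = 7,  s_9 = 5,  s_{10} = 2,  s_{11} = 7,  s_{12} = 7,  s_{13} = 8.
The sequence repeats with period 12.
(4437 - 0) mod 12 = 9, so s_{4437} = s_9 = 5.

5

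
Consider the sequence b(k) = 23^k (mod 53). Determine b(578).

Computing terms: b(1) = 23; b(2) = 52; b(3) = 30; b(4) = 1; b(5) = 23.
Since b(5) = b(1) = 23, the sequence is periodic with period 4.
So b(578) = b(1 + ((578-1) mod 4)) = b(2) = 52.

52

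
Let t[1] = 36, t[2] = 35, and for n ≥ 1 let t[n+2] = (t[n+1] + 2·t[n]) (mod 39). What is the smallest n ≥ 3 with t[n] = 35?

14

Computing terms: t[1] = 36,  t[2] = 35,  t[3] = 29,  t[4] = 21,  t[5] = 1,  t[6] = 4,  t[7] = 6,  t[8] = 14,  t[9] = 26,  t[10] = 15,  t[11] = 28,  t[12] = 19,  t[13] = 36,  t[14] = 35.
Since (t[13], t[14]) = (t[1], t[2]) = (36, 35) (two consecutive terms determine the rest), the sequence is periodic with period 12.
The value 35 next appears (with n ≥ 3) at t[14].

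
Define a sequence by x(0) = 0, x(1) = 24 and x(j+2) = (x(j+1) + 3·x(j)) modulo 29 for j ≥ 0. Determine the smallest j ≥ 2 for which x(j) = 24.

Listing terms: x(0) = 0,  x(1) = 24,  x(2) = 24,  x(3) = 9,  x(4) = 23,  x(5) = 21,  x(6) = 3,  x(7) = 8,  x(8) = 17,  x(9) = 12,  x(10) = 5,  x(11) = 12,  x(12) = 27,  x(13) = 5,  x(14) = 28,  x(15) = 14,  x(16) = 11,  x(17) = 24,  x(18) = 28,  x(19) = 13,  x(20) = 10,  x(21) = 20,  x(22) = 21,  x(23) = 23,  x(24) = 28,  x(25) = 10,  x(26) = 7,  x(27) = 8,  x(28) = 0,  x(29) = 24.
The sequence repeats with period 28.
The value 24 first appears (with j ≥ 2) at x(2).

2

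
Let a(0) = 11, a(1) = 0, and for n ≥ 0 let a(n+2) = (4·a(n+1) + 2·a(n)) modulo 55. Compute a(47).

33

We have a(0) = 11,  a(1) = 0,  a(2) = 22,  a(3) = 33,  a(4) = 11,  a(5) = 0.
The sequence repeats with period 4.
So a(47) = a(0 + ((47-0) mod 4)) = a(3) = 33.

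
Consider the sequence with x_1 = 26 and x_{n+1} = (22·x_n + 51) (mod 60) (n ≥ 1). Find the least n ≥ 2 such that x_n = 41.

5

Listing terms: x_1 = 26, x_2 = 23, x_3 = 17, x_4 = 5, x_5 = 41, x_6 = 53, x_7 = 17.
Since x_7 = x_3 = 17, the sequence is eventually periodic: after a pre-period of length 2 it cycles with period 4.
The value 41 first appears (with n ≥ 2) at x_5.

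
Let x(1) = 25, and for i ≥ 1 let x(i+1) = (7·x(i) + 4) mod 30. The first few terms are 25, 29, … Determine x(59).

17

We have x(1) = 25, x(2) = 29, x(3) = 27, x(4) = 13, x(5) = 5, x(6) = 9, x(7) = 7, x(8) = 23, x(9) = 15, x(10) = 19, x(11) = 17, x(12) = 3, x(13) = 25.
Since x(13) = x(1) = 25, the sequence is periodic with period 12.
(59 - 1) mod 12 = 10, so x(59) = x(11) = 17.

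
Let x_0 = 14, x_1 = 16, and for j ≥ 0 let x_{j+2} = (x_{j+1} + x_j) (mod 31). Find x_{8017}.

10

Listing terms: x_0 = 14,  x_1 = 16,  x_2 = 30,  x_3 = 15,  x_4 = 14,  x_5 = 29,  x_6 = 12,  x_7 = 10,  x_8 = 22,  x_9 = 1,  x_{10} = 23,  x_{11} = 24,  x_{12} = 16,  x_{13} = 9,  x_{14} = 25,  x_{15} = 3,  x_{16} = 28,  x_{17} = 0,  x_{18} = 28,  x_{19} = 28,  x_{20} = 25,  x_{21} = 22,  x_{22} = 16,  x_{23} = 7,  x_{24} = 23,  x_{25} = 30,  x_{26} = 22,  x_{27} = 21,  x_{28} = 12,  x_{29} = 2,  x_{30} = 14,  x_{31} = 16.
Since (x_{30}, x_{31}) = (x_0, x_1) = (14, 16) (two consecutive terms determine the rest), the sequence is periodic with period 30.
So x_{8017} = x_{0 + ((8017-0) mod 30)} = x_7 = 10.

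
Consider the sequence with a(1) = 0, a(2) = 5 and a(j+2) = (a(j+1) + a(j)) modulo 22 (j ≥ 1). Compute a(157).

18

Listing terms: a(1) = 0, a(2) = 5, a(3) = 5, a(4) = 10, a(5) = 15, a(6) = 3, a(7) = 18, a(8) = 21, a(9) = 17, a(10) = 16, a(11) = 11, a(12) = 5, a(13) = 16, a(14) = 21, a(15) = 15, a(16) = 14, a(17) = 7, a(18) = 21, a(19) = 6, a(20) = 5, a(21) = 11, a(22) = 16, a(23) = 5, a(24) = 21, a(25) = 4, a(26) = 3, a(27) = 7, a(28) = 10, a(29) = 17, a(30) = 5, a(31) = 0, a(32) = 5.
The sequence repeats with period 30.
So a(157) = a(1 + ((157-1) mod 30)) = a(7) = 18.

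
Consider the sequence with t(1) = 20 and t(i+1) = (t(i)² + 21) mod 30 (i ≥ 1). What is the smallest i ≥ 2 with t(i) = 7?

6

We have t(1) = 20; t(2) = 1; t(3) = 22; t(4) = 25; t(5) = 16; t(6) = 7; t(7) = 10; t(8) = 1.
Since t(8) = t(2) = 1, the sequence is eventually periodic: after a pre-period of length 1 it cycles with period 6.
The value 7 first appears (with i ≥ 2) at t(6).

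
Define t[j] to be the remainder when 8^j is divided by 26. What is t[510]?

12

Computing terms: t[1] = 8; t[2] = 12; t[3] = 18; t[4] = 14; t[5] = 8.
The sequence repeats with period 4.
(510 - 1) mod 4 = 1, so t[510] = t[2] = 12.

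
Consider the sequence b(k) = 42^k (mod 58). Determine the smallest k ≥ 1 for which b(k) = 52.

12

b(0) = 1; b(1) = 42; b(2) = 24; b(3) = 22; b(4) = 54; b(5) = 6; b(6) = 20; b(7) = 28; b(8) = 16; b(9) = 34; b(10) = 36; b(11) = 4; b(12) = 52; b(13) = 38; b(14) = 30; b(15) = 42.
Since b(15) = b(1) = 42, the sequence is eventually periodic: after a pre-period of length 1 it cycles with period 14.
The value 52 first appears (with k ≥ 1) at b(12).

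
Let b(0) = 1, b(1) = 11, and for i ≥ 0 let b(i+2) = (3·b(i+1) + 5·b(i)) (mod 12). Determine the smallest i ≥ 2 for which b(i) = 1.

3

Listing terms: b(0) = 1, b(1) = 11, b(2) = 2, b(3) = 1, b(4) = 1, b(5) = 8, b(6) = 5, b(7) = 7, b(8) = 10, b(9) = 5, b(10) = 5, b(11) = 4, b(12) = 1, b(13) = 11.
The sequence repeats with period 12.
The value 1 first appears (with i ≥ 2) at b(3).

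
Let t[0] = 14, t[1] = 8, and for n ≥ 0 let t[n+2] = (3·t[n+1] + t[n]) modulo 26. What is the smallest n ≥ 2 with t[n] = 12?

2

Computing terms: t[0] = 14, t[1] = 8, t[2] = 12, t[3] = 18, t[4] = 14, t[5] = 8.
Since (t[4], t[5]) = (t[0], t[1]) = (14, 8) (two consecutive terms determine the rest), the sequence is periodic with period 4.
The value 12 first appears (with n ≥ 2) at t[2].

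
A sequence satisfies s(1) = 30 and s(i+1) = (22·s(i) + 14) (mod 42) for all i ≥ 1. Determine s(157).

30

We have s(1) = 30; s(2) = 2; s(3) = 16; s(4) = 30.
Since s(4) = s(1) = 30, the sequence is periodic with period 3.
So s(157) = s(1 + ((157-1) mod 3)) = s(1) = 30.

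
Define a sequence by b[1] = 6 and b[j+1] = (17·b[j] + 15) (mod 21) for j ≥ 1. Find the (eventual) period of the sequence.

6

Listing terms: b[1] = 6, b[2] = 12, b[3] = 9, b[4] = 0, b[5] = 15, b[6] = 18, b[7] = 6.
Since b[7] = b[1] = 6, the sequence is periodic with period 6.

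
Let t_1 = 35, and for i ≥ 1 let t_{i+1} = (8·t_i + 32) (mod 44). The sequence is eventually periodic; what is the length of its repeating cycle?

Listing terms: t_1 = 35,  t_2 = 4,  t_3 = 20,  t_4 = 16,  t_5 = 28,  t_6 = 36,  t_7 = 12,  t_8 = 40,  t_9 = 0,  t_{10} = 32,  t_{11} = 24,  t_{12} = 4.
Since t_{12} = t_2 = 4, the sequence is eventually periodic: after a pre-period of length 1 it cycles with period 10.

10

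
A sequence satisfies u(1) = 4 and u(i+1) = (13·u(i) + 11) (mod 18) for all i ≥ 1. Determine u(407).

0

Computing terms: u(1) = 4, u(2) = 9, u(3) = 2, u(4) = 1, u(5) = 6, u(6) = 17, u(7) = 16, u(8) = 3, u(9) = 14, u(10) = 13, u(11) = 0, u(12) = 11, u(13) = 10, u(14) = 15, u(15) = 8, u(16) = 7, u(17) = 12, u(18) = 5, u(19) = 4.
The sequence repeats with period 18.
So u(407) = u(1 + ((407-1) mod 18)) = u(11) = 0.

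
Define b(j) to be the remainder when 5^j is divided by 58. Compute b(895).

35

We have b(1) = 5, b(2) = 25, b(3) = 9, b(4) = 45, b(5) = 51, b(6) = 23, b(7) = 57, b(8) = 53, b(9) = 33, b(10) = 49, b(11) = 13, b(12) = 7, b(13) = 35, b(14) = 1, b(15) = 5.
Since b(15) = b(1) = 5, the sequence is periodic with period 14.
(895 - 1) mod 14 = 12, so b(895) = b(13) = 35.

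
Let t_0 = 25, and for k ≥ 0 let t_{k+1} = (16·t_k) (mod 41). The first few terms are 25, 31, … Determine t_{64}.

40

t_0 = 25,  t_1 = 31,  t_2 = 4,  t_3 = 23,  t_4 = 40,  t_5 = 25.
The sequence repeats with period 5.
So t_{64} = t_{0 + ((64-0) mod 5)} = t_4 = 40.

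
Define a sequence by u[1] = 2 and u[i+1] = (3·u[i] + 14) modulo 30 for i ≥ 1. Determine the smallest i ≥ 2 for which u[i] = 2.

5

u[1] = 2; u[2] = 20; u[3] = 14; u[4] = 26; u[5] = 2.
Since u[5] = u[1] = 2, the sequence is periodic with period 4.
The value 2 next appears (with i ≥ 2) at u[5].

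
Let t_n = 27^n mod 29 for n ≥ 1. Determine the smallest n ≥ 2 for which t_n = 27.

Listing terms: t_1 = 27, t_2 = 4, t_3 = 21, t_4 = 16, t_5 = 26, t_6 = 6, t_7 = 17, t_8 = 24, t_9 = 10, t_{10} = 9, t_{11} = 11, t_{12} = 7, t_{13} = 15, t_{14} = 28, t_{15} = 2, t_{16} = 25, t_{17} = 8, t_{18} = 13, t_{19} = 3, t_{20} = 23, t_{21} = 12, t_{22} = 5, t_{23} = 19, t_{24} = 20, t_{25} = 18, t_{26} = 22, t_{27} = 14, t_{28} = 1, t_{29} = 27.
Since t_{29} = t_1 = 27, the sequence is periodic with period 28.
The value 27 next appears (with n ≥ 2) at t_{29}.

29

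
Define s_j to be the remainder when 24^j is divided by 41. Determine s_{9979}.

29

We have s_1 = 24,  s_2 = 2,  s_3 = 7,  s_4 = 4,  s_5 = 14,  s_6 = 8,  s_7 = 28,  s_8 = 16,  s_9 = 15,  s_{10} = 32,  s_{11} = 30,  s_{12} = 23,  s_{13} = 19,  s_{14} = 5,  s_{15} = 38,  s_{16} = 10,  s_{17} = 35,  s_{18} = 20,  s_{19} = 29,  s_{20} = 40,  s_{21} = 17,  s_{22} = 39,  s_{23} = 34,  s_{24} = 37,  s_{25} = 27,  s_{26} = 33,  s_{27} = 13,  s_{28} = 25,  s_{29} = 26,  s_{30} = 9,  s_{31} = 11,  s_{32} = 18,  s_{33} = 22,  s_{34} = 36,  s_{35} = 3,  s_{36} = 31,  s_{37} = 6,  s_{38} = 21,  s_{39} = 12,  s_{40} = 1,  s_{41} = 24.
The sequence repeats with period 40.
(9979 - 1) mod 40 = 18, so s_{9979} = s_{19} = 29.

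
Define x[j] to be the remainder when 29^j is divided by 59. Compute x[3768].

We have x[1] = 29,  x[2] = 15,  x[3] = 22,  x[4] = 48,  x[5] = 35,  x[6] = 12,  x[7] = 53,  x[8] = 3,  x[9] = 28,  x[10] = 45,  x[11] = 7,  x[12] = 26,  x[13] = 46,  x[14] = 36,  x[15] = 41,  x[16] = 9,  x[17] = 25,  x[18] = 17,  x[19] = 21,  x[20] = 19,  x[21] = 20,  x[22] = 49,  x[23] = 5,  x[24] = 27,  x[25] = 16,  x[26] = 51,  x[27] = 4,  x[28] = 57,  x[29] = 1,  x[30] = 29.
Since x[30] = x[1] = 29, the sequence is periodic with period 29.
So x[3768] = x[1 + ((3768-1) mod 29)] = x[27] = 4.

4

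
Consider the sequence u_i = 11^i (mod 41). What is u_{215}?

27

u_0 = 1; u_1 = 11; u_2 = 39; u_3 = 19; u_4 = 4; u_5 = 3; u_6 = 33; u_7 = 35; u_8 = 16; u_9 = 12; u_{10} = 9; u_{11} = 17; u_{12} = 23; u_{13} = 7; u_{14} = 36; u_{15} = 27; u_{16} = 10; u_{17} = 28; u_{18} = 21; u_{19} = 26; u_{20} = 40; u_{21} = 30; u_{22} = 2; u_{23} = 22; u_{24} = 37; u_{25} = 38; u_{26} = 8; u_{27} = 6; u_{28} = 25; u_{29} = 29; u_{30} = 32; u_{31} = 24; u_{32} = 18; u_{33} = 34; u_{34} = 5; u_{35} = 14; u_{36} = 31; u_{37} = 13; u_{38} = 20; u_{39} = 15; u_{40} = 1.
The sequence repeats with period 40.
So u_{215} = u_{0 + ((215-0) mod 40)} = u_{15} = 27.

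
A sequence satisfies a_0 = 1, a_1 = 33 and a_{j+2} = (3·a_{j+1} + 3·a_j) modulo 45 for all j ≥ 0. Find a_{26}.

27

Computing terms: a_0 = 1; a_1 = 33; a_2 = 12; a_3 = 0; a_4 = 36; a_5 = 18; a_6 = 27; a_7 = 0; a_8 = 36.
Since (a_7, a_8) = (a_3, a_4) = (0, 36) (two consecutive terms determine the rest), the sequence is eventually periodic: after a pre-period of length 3 it cycles with period 4.
For j ≥ 3, a_j depends only on (j - 3) mod 4. (26 - 3) mod 4 = 3, so a_{26} = a_6 = 27.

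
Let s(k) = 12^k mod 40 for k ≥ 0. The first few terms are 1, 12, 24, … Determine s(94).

Computing terms: s(0) = 1, s(1) = 12, s(2) = 24, s(3) = 8, s(4) = 16, s(5) = 32, s(6) = 24.
Since s(6) = s(2) = 24, the sequence is eventually periodic: after a pre-period of length 2 it cycles with period 4.
For k ≥ 2, s(k) depends only on (k - 2) mod 4. (94 - 2) mod 4 = 0, so s(94) = s(2) = 24.

24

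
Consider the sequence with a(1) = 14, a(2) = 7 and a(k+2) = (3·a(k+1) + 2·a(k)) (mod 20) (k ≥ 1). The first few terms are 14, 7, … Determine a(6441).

Listing terms: a(1) = 14; a(2) = 7; a(3) = 9; a(4) = 1; a(5) = 1; a(6) = 5; a(7) = 17; a(8) = 1; a(9) = 17; a(10) = 13; a(11) = 13; a(12) = 5; a(13) = 1; a(14) = 13; a(15) = 1; a(16) = 9; a(17) = 9; a(18) = 5; a(19) = 13; a(20) = 9; a(21) = 13; a(22) = 17; a(23) = 17; a(24) = 5; a(25) = 9; a(26) = 17; a(27) = 9; a(28) = 1.
Since (a(27), a(28)) = (a(3), a(4)) = (9, 1) (two consecutive terms determine the rest), the sequence is eventually periodic: after a pre-period of length 2 it cycles with period 24.
For k ≥ 3, a(k) depends only on (k - 3) mod 24. (6441 - 3) mod 24 = 6, so a(6441) = a(9) = 17.

17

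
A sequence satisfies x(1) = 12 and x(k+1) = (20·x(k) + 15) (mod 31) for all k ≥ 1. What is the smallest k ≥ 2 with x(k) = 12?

We have x(1) = 12, x(2) = 7, x(3) = 0, x(4) = 15, x(5) = 5, x(6) = 22, x(7) = 21, x(8) = 1, x(9) = 4, x(10) = 2, x(11) = 24, x(12) = 30, x(13) = 26, x(14) = 8, x(15) = 20, x(16) = 12.
Since x(16) = x(1) = 12, the sequence is periodic with period 15.
The value 12 next appears (with k ≥ 2) at x(16).

16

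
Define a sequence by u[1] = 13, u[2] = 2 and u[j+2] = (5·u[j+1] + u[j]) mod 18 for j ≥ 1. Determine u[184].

Computing terms: u[1] = 13, u[2] = 2, u[3] = 5, u[4] = 9, u[5] = 14, u[6] = 7, u[7] = 13, u[8] = 0, u[9] = 13, u[10] = 11, u[11] = 14, u[12] = 9, u[13] = 5, u[14] = 16, u[15] = 13, u[16] = 9, u[17] = 4, u[18] = 11, u[19] = 5, u[20] = 0, u[21] = 5, u[22] = 7, u[23] = 4, u[24] = 9, u[25] = 13, u[26] = 2.
Since (u[25], u[26]) = (u[1], u[2]) = (13, 2) (two consecutive terms determine the rest), the sequence is periodic with period 24.
(184 - 1) mod 24 = 15, so u[184] = u[16] = 9.

9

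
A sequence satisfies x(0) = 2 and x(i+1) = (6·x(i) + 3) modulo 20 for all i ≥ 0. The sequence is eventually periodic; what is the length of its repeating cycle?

Computing terms: x(0) = 2,  x(1) = 15,  x(2) = 13,  x(3) = 1,  x(4) = 9,  x(5) = 17,  x(6) = 5,  x(7) = 13.
Since x(7) = x(2) = 13, the sequence is eventually periodic: after a pre-period of length 2 it cycles with period 5.

5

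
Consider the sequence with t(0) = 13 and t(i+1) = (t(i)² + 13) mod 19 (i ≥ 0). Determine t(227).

1

t(0) = 13, t(1) = 11, t(2) = 1, t(3) = 14, t(4) = 0, t(5) = 13.
Since t(5) = t(0) = 13, the sequence is periodic with period 5.
So t(227) = t(0 + ((227-0) mod 5)) = t(2) = 1.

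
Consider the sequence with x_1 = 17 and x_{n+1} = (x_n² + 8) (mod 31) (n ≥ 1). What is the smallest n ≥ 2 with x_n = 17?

We have x_1 = 17, x_2 = 18, x_3 = 22, x_4 = 27, x_5 = 24, x_6 = 26, x_7 = 2, x_8 = 12, x_9 = 28, x_{10} = 17.
Since x_{10} = x_1 = 17, the sequence is periodic with period 9.
The value 17 next appears (with n ≥ 2) at x_{10}.

10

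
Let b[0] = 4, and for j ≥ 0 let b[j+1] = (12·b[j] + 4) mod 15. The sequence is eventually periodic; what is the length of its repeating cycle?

b[0] = 4, b[1] = 7, b[2] = 13, b[3] = 10, b[4] = 4.
The sequence repeats with period 4.

4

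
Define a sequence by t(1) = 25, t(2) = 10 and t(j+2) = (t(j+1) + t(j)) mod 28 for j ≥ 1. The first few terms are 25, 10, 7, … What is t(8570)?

t(1) = 25,  t(2) = 10,  t(3) = 7,  t(4) = 17,  t(5) = 24,  t(6) = 13,  t(7) = 9,  t(8) = 22,  t(9) = 3,  t(10) = 25,  t(11) = 0,  t(12) = 25,  t(13) = 25,  t(14) = 22,  t(15) = 19,  t(16) = 13,  t(17) = 4,  t(18) = 17,  t(19) = 21,  t(20) = 10,  t(21) = 3,  t(22) = 13,  t(23) = 16,  t(24) = 1,  t(25) = 17,  t(26) = 18,  t(27) = 7,  t(28) = 25,  t(29) = 4,  t(30) = 1,  t(31) = 5,  t(32) = 6,  t(33) = 11,  t(34) = 17,  t(35) = 0,  t(36) = 17,  t(37) = 17,  t(38) = 6,  t(39) = 23,  t(40) = 1,  t(41) = 24,  t(42) = 25,  t(43) = 21,  t(44) = 18,  t(45) = 11,  t(46) = 1,  t(47) = 12,  t(48) = 13,  t(49) = 25,  t(50) = 10.
Since (t(49), t(50)) = (t(1), t(2)) = (25, 10) (two consecutive terms determine the rest), the sequence is periodic with period 48.
So t(8570) = t(1 + ((8570-1) mod 48)) = t(26) = 18.

18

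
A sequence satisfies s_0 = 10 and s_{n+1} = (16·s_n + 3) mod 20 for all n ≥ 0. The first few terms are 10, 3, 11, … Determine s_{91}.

3

We have s_0 = 10; s_1 = 3; s_2 = 11; s_3 = 19; s_4 = 7; s_5 = 15; s_6 = 3.
Since s_6 = s_1 = 3, the sequence is eventually periodic: after a pre-period of length 1 it cycles with period 5.
For n ≥ 1, s_n depends only on (n - 1) mod 5. (91 - 1) mod 5 = 0, so s_{91} = s_1 = 3.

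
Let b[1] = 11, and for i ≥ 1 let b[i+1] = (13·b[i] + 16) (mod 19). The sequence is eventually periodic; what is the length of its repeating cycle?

We have b[1] = 11,  b[2] = 7,  b[3] = 12,  b[4] = 1,  b[5] = 10,  b[6] = 13,  b[7] = 14,  b[8] = 8,  b[9] = 6,  b[10] = 18,  b[11] = 3,  b[12] = 17,  b[13] = 9,  b[14] = 0,  b[15] = 16,  b[16] = 15,  b[17] = 2,  b[18] = 4,  b[19] = 11.
The sequence repeats with period 18.

18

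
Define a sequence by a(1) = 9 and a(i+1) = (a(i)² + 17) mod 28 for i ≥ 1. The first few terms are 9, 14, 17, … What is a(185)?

Computing terms: a(1) = 9, a(2) = 14, a(3) = 17, a(4) = 26, a(5) = 21, a(6) = 10, a(7) = 5, a(8) = 14.
Since a(8) = a(2) = 14, the sequence is eventually periodic: after a pre-period of length 1 it cycles with period 6.
For i ≥ 2, a(i) depends only on (i - 2) mod 6. (185 - 2) mod 6 = 3, so a(185) = a(5) = 21.

21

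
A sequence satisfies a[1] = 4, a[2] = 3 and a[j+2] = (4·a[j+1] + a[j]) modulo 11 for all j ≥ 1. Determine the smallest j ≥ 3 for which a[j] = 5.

3

Listing terms: a[1] = 4; a[2] = 3; a[3] = 5; a[4] = 1; a[5] = 9; a[6] = 4; a[7] = 3.
The sequence repeats with period 5.
The value 5 first appears (with j ≥ 3) at a[3].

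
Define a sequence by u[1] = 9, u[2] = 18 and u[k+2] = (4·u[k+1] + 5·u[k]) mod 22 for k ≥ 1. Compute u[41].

Computing terms: u[1] = 9, u[2] = 18, u[3] = 7, u[4] = 8, u[5] = 1, u[6] = 0, u[7] = 5, u[8] = 20, u[9] = 17, u[10] = 14, u[11] = 9, u[12] = 18.
Since (u[11], u[12]) = (u[1], u[2]) = (9, 18) (two consecutive terms determine the rest), the sequence is periodic with period 10.
(41 - 1) mod 10 = 0, so u[41] = u[1] = 9.

9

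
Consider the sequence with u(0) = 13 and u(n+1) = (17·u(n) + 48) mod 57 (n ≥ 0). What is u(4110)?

We have u(0) = 13,  u(1) = 41,  u(2) = 4,  u(3) = 2,  u(4) = 25,  u(5) = 17,  u(6) = 52,  u(7) = 20,  u(8) = 46,  u(9) = 32,  u(10) = 22,  u(11) = 23,  u(12) = 40,  u(13) = 44,  u(14) = 55,  u(15) = 14,  u(16) = 1,  u(17) = 8,  u(18) = 13.
Since u(18) = u(0) = 13, the sequence is periodic with period 18.
(4110 - 0) mod 18 = 6, so u(4110) = u(6) = 52.

52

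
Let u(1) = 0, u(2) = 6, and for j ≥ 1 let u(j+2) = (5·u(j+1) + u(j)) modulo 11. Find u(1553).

4

Computing terms: u(1) = 0,  u(2) = 6,  u(3) = 8,  u(4) = 2,  u(5) = 7,  u(6) = 4,  u(7) = 5,  u(8) = 7,  u(9) = 7,  u(10) = 9,  u(11) = 8,  u(12) = 5,  u(13) = 0,  u(14) = 5,  u(15) = 3,  u(16) = 9,  u(17) = 4,  u(18) = 7,  u(19) = 6,  u(20) = 4,  u(21) = 4,  u(22) = 2,  u(23) = 3,  u(24) = 6,  u(25) = 0,  u(26) = 6.
The sequence repeats with period 24.
So u(1553) = u(1 + ((1553-1) mod 24)) = u(17) = 4.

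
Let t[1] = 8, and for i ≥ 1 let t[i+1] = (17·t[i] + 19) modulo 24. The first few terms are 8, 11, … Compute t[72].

5

We have t[1] = 8; t[2] = 11; t[3] = 14; t[4] = 17; t[5] = 20; t[6] = 23; t[7] = 2; t[8] = 5; t[9] = 8.
The sequence repeats with period 8.
(72 - 1) mod 8 = 7, so t[72] = t[8] = 5.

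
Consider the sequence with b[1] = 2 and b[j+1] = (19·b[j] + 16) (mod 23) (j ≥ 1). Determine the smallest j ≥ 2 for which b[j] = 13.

6

Computing terms: b[1] = 2, b[2] = 8, b[3] = 7, b[4] = 11, b[5] = 18, b[6] = 13, b[7] = 10, b[8] = 22, b[9] = 20, b[10] = 5, b[11] = 19, b[12] = 9, b[13] = 3, b[14] = 4, b[15] = 0, b[16] = 16, b[17] = 21, b[18] = 1, b[19] = 12, b[20] = 14, b[21] = 6, b[22] = 15, b[23] = 2.
The sequence repeats with period 22.
The value 13 first appears (with j ≥ 2) at b[6].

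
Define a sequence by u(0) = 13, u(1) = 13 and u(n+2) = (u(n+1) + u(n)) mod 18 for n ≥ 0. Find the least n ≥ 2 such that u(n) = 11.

Listing terms: u(0) = 13,  u(1) = 13,  u(2) = 8,  u(3) = 3,  u(4) = 11,  u(5) = 14,  u(6) = 7,  u(7) = 3,  u(8) = 10,  u(9) = 13,  u(10) = 5,  u(11) = 0,  u(12) = 5,  u(13) = 5,  u(14) = 10,  u(15) = 15,  u(16) = 7,  u(17) = 4,  u(18) = 11,  u(19) = 15,  u(20) = 8,  u(21) = 5,  u(22) = 13,  u(23) = 0,  u(24) = 13,  u(25) = 13.
Since (u(24), u(25)) = (u(0), u(1)) = (13, 13) (two consecutive terms determine the rest), the sequence is periodic with period 24.
The value 11 first appears (with n ≥ 2) at u(4).

4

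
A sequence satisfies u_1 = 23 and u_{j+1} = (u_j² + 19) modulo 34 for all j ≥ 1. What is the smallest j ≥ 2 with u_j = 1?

3

Computing terms: u_1 = 23,  u_2 = 4,  u_3 = 1,  u_4 = 20,  u_5 = 11,  u_6 = 4.
Since u_6 = u_2 = 4, the sequence is eventually periodic: after a pre-period of length 1 it cycles with period 4.
The value 1 first appears (with j ≥ 2) at u_3.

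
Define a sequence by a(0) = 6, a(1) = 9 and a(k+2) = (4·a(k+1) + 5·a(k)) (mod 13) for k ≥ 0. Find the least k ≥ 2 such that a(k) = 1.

We have a(0) = 6, a(1) = 9, a(2) = 1, a(3) = 10, a(4) = 6, a(5) = 9.
The sequence repeats with period 4.
The value 1 first appears (with k ≥ 2) at a(2).

2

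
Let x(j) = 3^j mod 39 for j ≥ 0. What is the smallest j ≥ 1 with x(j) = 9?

2

Computing terms: x(0) = 1; x(1) = 3; x(2) = 9; x(3) = 27; x(4) = 3.
Since x(4) = x(1) = 3, the sequence is eventually periodic: after a pre-period of length 1 it cycles with period 3.
The value 9 first appears (with j ≥ 1) at x(2).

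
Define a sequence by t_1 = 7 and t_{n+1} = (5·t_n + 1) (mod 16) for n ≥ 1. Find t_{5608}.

Computing terms: t_1 = 7, t_2 = 4, t_3 = 5, t_4 = 10, t_5 = 3, t_6 = 0, t_7 = 1, t_8 = 6, t_9 = 15, t_{10} = 12, t_{11} = 13, t_{12} = 2, t_{13} = 11, t_{14} = 8, t_{15} = 9, t_{16} = 14, t_{17} = 7.
The sequence repeats with period 16.
(5608 - 1) mod 16 = 7, so t_{5608} = t_8 = 6.

6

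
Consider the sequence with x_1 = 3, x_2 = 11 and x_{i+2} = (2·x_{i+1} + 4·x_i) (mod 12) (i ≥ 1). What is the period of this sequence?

Listing terms: x_1 = 3, x_2 = 11, x_3 = 10, x_4 = 4, x_5 = 0, x_6 = 4, x_7 = 8, x_8 = 8, x_9 = 0, x_{10} = 8, x_{11} = 4, x_{12} = 4, x_{13} = 0.
Since (x_{12}, x_{13}) = (x_4, x_5) = (4, 0) (two consecutive terms determine the rest), the sequence is eventually periodic: after a pre-period of length 3 it cycles with period 8.

8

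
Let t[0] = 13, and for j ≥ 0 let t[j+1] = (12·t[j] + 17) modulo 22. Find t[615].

t[0] = 13; t[1] = 19; t[2] = 3; t[3] = 9; t[4] = 15; t[5] = 21; t[6] = 5; t[7] = 11; t[8] = 17; t[9] = 1; t[10] = 7; t[11] = 13.
The sequence repeats with period 11.
(615 - 0) mod 11 = 10, so t[615] = t[10] = 7.

7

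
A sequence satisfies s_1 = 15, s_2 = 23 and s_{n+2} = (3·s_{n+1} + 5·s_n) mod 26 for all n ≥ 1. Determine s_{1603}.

23

s_1 = 15; s_2 = 23; s_3 = 14; s_4 = 1; s_5 = 21; s_6 = 16; s_7 = 23; s_8 = 19; s_9 = 16; s_{10} = 13; s_{11} = 15; s_{12} = 6; s_{13} = 15; s_{14} = 23.
The sequence repeats with period 12.
So s_{1603} = s_{1 + ((1603-1) mod 12)} = s_7 = 23.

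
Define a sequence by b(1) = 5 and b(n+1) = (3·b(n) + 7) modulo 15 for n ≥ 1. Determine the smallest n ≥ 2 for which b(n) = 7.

2

We have b(1) = 5; b(2) = 7; b(3) = 13; b(4) = 1; b(5) = 10; b(6) = 7.
Since b(6) = b(2) = 7, the sequence is eventually periodic: after a pre-period of length 1 it cycles with period 4.
The value 7 first appears (with n ≥ 2) at b(2).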